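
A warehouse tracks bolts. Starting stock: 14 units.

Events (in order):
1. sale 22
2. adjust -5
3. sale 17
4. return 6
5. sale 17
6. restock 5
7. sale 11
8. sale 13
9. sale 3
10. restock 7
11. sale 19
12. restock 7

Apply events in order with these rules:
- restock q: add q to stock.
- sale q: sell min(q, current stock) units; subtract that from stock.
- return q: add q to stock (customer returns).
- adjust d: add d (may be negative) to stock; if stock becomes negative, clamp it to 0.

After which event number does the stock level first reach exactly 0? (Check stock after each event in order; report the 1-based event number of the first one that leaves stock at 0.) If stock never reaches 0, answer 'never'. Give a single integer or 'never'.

Answer: 1

Derivation:
Processing events:
Start: stock = 14
  Event 1 (sale 22): sell min(22,14)=14. stock: 14 - 14 = 0. total_sold = 14
  Event 2 (adjust -5): 0 + -5 = 0 (clamped to 0)
  Event 3 (sale 17): sell min(17,0)=0. stock: 0 - 0 = 0. total_sold = 14
  Event 4 (return 6): 0 + 6 = 6
  Event 5 (sale 17): sell min(17,6)=6. stock: 6 - 6 = 0. total_sold = 20
  Event 6 (restock 5): 0 + 5 = 5
  Event 7 (sale 11): sell min(11,5)=5. stock: 5 - 5 = 0. total_sold = 25
  Event 8 (sale 13): sell min(13,0)=0. stock: 0 - 0 = 0. total_sold = 25
  Event 9 (sale 3): sell min(3,0)=0. stock: 0 - 0 = 0. total_sold = 25
  Event 10 (restock 7): 0 + 7 = 7
  Event 11 (sale 19): sell min(19,7)=7. stock: 7 - 7 = 0. total_sold = 32
  Event 12 (restock 7): 0 + 7 = 7
Final: stock = 7, total_sold = 32

First zero at event 1.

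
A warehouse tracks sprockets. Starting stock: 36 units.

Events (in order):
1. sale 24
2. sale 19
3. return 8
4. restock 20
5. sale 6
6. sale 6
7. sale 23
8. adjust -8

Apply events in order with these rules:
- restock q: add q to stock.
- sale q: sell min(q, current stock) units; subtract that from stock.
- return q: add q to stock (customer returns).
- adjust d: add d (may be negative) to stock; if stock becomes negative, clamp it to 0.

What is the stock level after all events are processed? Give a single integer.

Answer: 0

Derivation:
Processing events:
Start: stock = 36
  Event 1 (sale 24): sell min(24,36)=24. stock: 36 - 24 = 12. total_sold = 24
  Event 2 (sale 19): sell min(19,12)=12. stock: 12 - 12 = 0. total_sold = 36
  Event 3 (return 8): 0 + 8 = 8
  Event 4 (restock 20): 8 + 20 = 28
  Event 5 (sale 6): sell min(6,28)=6. stock: 28 - 6 = 22. total_sold = 42
  Event 6 (sale 6): sell min(6,22)=6. stock: 22 - 6 = 16. total_sold = 48
  Event 7 (sale 23): sell min(23,16)=16. stock: 16 - 16 = 0. total_sold = 64
  Event 8 (adjust -8): 0 + -8 = 0 (clamped to 0)
Final: stock = 0, total_sold = 64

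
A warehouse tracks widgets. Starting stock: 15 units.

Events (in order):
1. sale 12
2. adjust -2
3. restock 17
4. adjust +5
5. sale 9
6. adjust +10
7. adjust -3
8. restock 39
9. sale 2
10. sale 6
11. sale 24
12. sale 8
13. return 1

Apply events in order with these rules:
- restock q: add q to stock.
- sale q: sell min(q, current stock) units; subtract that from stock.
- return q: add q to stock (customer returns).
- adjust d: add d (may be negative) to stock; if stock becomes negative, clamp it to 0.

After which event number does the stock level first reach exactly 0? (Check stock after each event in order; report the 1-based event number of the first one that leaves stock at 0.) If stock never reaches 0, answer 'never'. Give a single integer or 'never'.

Processing events:
Start: stock = 15
  Event 1 (sale 12): sell min(12,15)=12. stock: 15 - 12 = 3. total_sold = 12
  Event 2 (adjust -2): 3 + -2 = 1
  Event 3 (restock 17): 1 + 17 = 18
  Event 4 (adjust +5): 18 + 5 = 23
  Event 5 (sale 9): sell min(9,23)=9. stock: 23 - 9 = 14. total_sold = 21
  Event 6 (adjust +10): 14 + 10 = 24
  Event 7 (adjust -3): 24 + -3 = 21
  Event 8 (restock 39): 21 + 39 = 60
  Event 9 (sale 2): sell min(2,60)=2. stock: 60 - 2 = 58. total_sold = 23
  Event 10 (sale 6): sell min(6,58)=6. stock: 58 - 6 = 52. total_sold = 29
  Event 11 (sale 24): sell min(24,52)=24. stock: 52 - 24 = 28. total_sold = 53
  Event 12 (sale 8): sell min(8,28)=8. stock: 28 - 8 = 20. total_sold = 61
  Event 13 (return 1): 20 + 1 = 21
Final: stock = 21, total_sold = 61

Stock never reaches 0.

Answer: never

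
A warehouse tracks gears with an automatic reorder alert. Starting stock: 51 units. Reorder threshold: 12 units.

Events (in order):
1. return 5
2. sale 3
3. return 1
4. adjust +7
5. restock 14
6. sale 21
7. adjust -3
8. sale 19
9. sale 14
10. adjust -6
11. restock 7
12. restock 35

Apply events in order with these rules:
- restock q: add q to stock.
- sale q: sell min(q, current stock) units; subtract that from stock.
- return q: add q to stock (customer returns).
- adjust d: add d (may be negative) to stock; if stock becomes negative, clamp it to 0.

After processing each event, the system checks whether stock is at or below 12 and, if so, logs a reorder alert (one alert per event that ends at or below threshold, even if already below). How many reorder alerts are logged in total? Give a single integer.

Answer: 1

Derivation:
Processing events:
Start: stock = 51
  Event 1 (return 5): 51 + 5 = 56
  Event 2 (sale 3): sell min(3,56)=3. stock: 56 - 3 = 53. total_sold = 3
  Event 3 (return 1): 53 + 1 = 54
  Event 4 (adjust +7): 54 + 7 = 61
  Event 5 (restock 14): 61 + 14 = 75
  Event 6 (sale 21): sell min(21,75)=21. stock: 75 - 21 = 54. total_sold = 24
  Event 7 (adjust -3): 54 + -3 = 51
  Event 8 (sale 19): sell min(19,51)=19. stock: 51 - 19 = 32. total_sold = 43
  Event 9 (sale 14): sell min(14,32)=14. stock: 32 - 14 = 18. total_sold = 57
  Event 10 (adjust -6): 18 + -6 = 12
  Event 11 (restock 7): 12 + 7 = 19
  Event 12 (restock 35): 19 + 35 = 54
Final: stock = 54, total_sold = 57

Checking against threshold 12:
  After event 1: stock=56 > 12
  After event 2: stock=53 > 12
  After event 3: stock=54 > 12
  After event 4: stock=61 > 12
  After event 5: stock=75 > 12
  After event 6: stock=54 > 12
  After event 7: stock=51 > 12
  After event 8: stock=32 > 12
  After event 9: stock=18 > 12
  After event 10: stock=12 <= 12 -> ALERT
  After event 11: stock=19 > 12
  After event 12: stock=54 > 12
Alert events: [10]. Count = 1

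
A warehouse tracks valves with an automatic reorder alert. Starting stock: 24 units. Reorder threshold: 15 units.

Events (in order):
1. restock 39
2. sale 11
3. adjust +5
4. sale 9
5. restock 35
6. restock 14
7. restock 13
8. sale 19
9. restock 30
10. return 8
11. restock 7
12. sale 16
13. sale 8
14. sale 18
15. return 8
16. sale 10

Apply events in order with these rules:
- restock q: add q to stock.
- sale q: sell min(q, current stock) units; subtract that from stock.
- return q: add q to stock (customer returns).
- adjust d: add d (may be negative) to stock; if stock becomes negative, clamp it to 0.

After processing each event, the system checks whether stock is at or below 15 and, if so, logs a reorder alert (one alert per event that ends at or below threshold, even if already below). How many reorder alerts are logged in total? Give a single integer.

Answer: 0

Derivation:
Processing events:
Start: stock = 24
  Event 1 (restock 39): 24 + 39 = 63
  Event 2 (sale 11): sell min(11,63)=11. stock: 63 - 11 = 52. total_sold = 11
  Event 3 (adjust +5): 52 + 5 = 57
  Event 4 (sale 9): sell min(9,57)=9. stock: 57 - 9 = 48. total_sold = 20
  Event 5 (restock 35): 48 + 35 = 83
  Event 6 (restock 14): 83 + 14 = 97
  Event 7 (restock 13): 97 + 13 = 110
  Event 8 (sale 19): sell min(19,110)=19. stock: 110 - 19 = 91. total_sold = 39
  Event 9 (restock 30): 91 + 30 = 121
  Event 10 (return 8): 121 + 8 = 129
  Event 11 (restock 7): 129 + 7 = 136
  Event 12 (sale 16): sell min(16,136)=16. stock: 136 - 16 = 120. total_sold = 55
  Event 13 (sale 8): sell min(8,120)=8. stock: 120 - 8 = 112. total_sold = 63
  Event 14 (sale 18): sell min(18,112)=18. stock: 112 - 18 = 94. total_sold = 81
  Event 15 (return 8): 94 + 8 = 102
  Event 16 (sale 10): sell min(10,102)=10. stock: 102 - 10 = 92. total_sold = 91
Final: stock = 92, total_sold = 91

Checking against threshold 15:
  After event 1: stock=63 > 15
  After event 2: stock=52 > 15
  After event 3: stock=57 > 15
  After event 4: stock=48 > 15
  After event 5: stock=83 > 15
  After event 6: stock=97 > 15
  After event 7: stock=110 > 15
  After event 8: stock=91 > 15
  After event 9: stock=121 > 15
  After event 10: stock=129 > 15
  After event 11: stock=136 > 15
  After event 12: stock=120 > 15
  After event 13: stock=112 > 15
  After event 14: stock=94 > 15
  After event 15: stock=102 > 15
  After event 16: stock=92 > 15
Alert events: []. Count = 0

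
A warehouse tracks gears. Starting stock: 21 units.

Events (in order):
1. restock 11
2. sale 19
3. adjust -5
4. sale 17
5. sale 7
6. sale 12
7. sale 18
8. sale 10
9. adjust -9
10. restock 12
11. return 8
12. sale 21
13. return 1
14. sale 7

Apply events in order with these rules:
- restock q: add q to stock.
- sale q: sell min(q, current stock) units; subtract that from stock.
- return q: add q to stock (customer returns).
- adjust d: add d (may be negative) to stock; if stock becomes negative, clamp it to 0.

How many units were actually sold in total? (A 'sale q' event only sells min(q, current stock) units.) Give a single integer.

Processing events:
Start: stock = 21
  Event 1 (restock 11): 21 + 11 = 32
  Event 2 (sale 19): sell min(19,32)=19. stock: 32 - 19 = 13. total_sold = 19
  Event 3 (adjust -5): 13 + -5 = 8
  Event 4 (sale 17): sell min(17,8)=8. stock: 8 - 8 = 0. total_sold = 27
  Event 5 (sale 7): sell min(7,0)=0. stock: 0 - 0 = 0. total_sold = 27
  Event 6 (sale 12): sell min(12,0)=0. stock: 0 - 0 = 0. total_sold = 27
  Event 7 (sale 18): sell min(18,0)=0. stock: 0 - 0 = 0. total_sold = 27
  Event 8 (sale 10): sell min(10,0)=0. stock: 0 - 0 = 0. total_sold = 27
  Event 9 (adjust -9): 0 + -9 = 0 (clamped to 0)
  Event 10 (restock 12): 0 + 12 = 12
  Event 11 (return 8): 12 + 8 = 20
  Event 12 (sale 21): sell min(21,20)=20. stock: 20 - 20 = 0. total_sold = 47
  Event 13 (return 1): 0 + 1 = 1
  Event 14 (sale 7): sell min(7,1)=1. stock: 1 - 1 = 0. total_sold = 48
Final: stock = 0, total_sold = 48

Answer: 48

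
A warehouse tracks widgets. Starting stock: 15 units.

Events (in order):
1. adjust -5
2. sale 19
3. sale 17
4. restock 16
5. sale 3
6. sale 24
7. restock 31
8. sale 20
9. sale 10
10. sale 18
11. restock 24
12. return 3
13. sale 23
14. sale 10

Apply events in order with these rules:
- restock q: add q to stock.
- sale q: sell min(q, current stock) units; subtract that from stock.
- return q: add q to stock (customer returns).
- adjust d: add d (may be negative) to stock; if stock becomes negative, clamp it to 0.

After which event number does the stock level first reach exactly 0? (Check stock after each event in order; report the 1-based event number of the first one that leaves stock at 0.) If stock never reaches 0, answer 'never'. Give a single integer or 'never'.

Processing events:
Start: stock = 15
  Event 1 (adjust -5): 15 + -5 = 10
  Event 2 (sale 19): sell min(19,10)=10. stock: 10 - 10 = 0. total_sold = 10
  Event 3 (sale 17): sell min(17,0)=0. stock: 0 - 0 = 0. total_sold = 10
  Event 4 (restock 16): 0 + 16 = 16
  Event 5 (sale 3): sell min(3,16)=3. stock: 16 - 3 = 13. total_sold = 13
  Event 6 (sale 24): sell min(24,13)=13. stock: 13 - 13 = 0. total_sold = 26
  Event 7 (restock 31): 0 + 31 = 31
  Event 8 (sale 20): sell min(20,31)=20. stock: 31 - 20 = 11. total_sold = 46
  Event 9 (sale 10): sell min(10,11)=10. stock: 11 - 10 = 1. total_sold = 56
  Event 10 (sale 18): sell min(18,1)=1. stock: 1 - 1 = 0. total_sold = 57
  Event 11 (restock 24): 0 + 24 = 24
  Event 12 (return 3): 24 + 3 = 27
  Event 13 (sale 23): sell min(23,27)=23. stock: 27 - 23 = 4. total_sold = 80
  Event 14 (sale 10): sell min(10,4)=4. stock: 4 - 4 = 0. total_sold = 84
Final: stock = 0, total_sold = 84

First zero at event 2.

Answer: 2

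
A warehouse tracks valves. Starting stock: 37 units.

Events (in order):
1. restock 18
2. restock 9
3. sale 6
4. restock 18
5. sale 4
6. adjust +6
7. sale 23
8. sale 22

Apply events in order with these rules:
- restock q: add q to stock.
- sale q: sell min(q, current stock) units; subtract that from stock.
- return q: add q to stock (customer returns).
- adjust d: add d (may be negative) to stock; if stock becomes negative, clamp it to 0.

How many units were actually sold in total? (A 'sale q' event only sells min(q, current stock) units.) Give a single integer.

Answer: 55

Derivation:
Processing events:
Start: stock = 37
  Event 1 (restock 18): 37 + 18 = 55
  Event 2 (restock 9): 55 + 9 = 64
  Event 3 (sale 6): sell min(6,64)=6. stock: 64 - 6 = 58. total_sold = 6
  Event 4 (restock 18): 58 + 18 = 76
  Event 5 (sale 4): sell min(4,76)=4. stock: 76 - 4 = 72. total_sold = 10
  Event 6 (adjust +6): 72 + 6 = 78
  Event 7 (sale 23): sell min(23,78)=23. stock: 78 - 23 = 55. total_sold = 33
  Event 8 (sale 22): sell min(22,55)=22. stock: 55 - 22 = 33. total_sold = 55
Final: stock = 33, total_sold = 55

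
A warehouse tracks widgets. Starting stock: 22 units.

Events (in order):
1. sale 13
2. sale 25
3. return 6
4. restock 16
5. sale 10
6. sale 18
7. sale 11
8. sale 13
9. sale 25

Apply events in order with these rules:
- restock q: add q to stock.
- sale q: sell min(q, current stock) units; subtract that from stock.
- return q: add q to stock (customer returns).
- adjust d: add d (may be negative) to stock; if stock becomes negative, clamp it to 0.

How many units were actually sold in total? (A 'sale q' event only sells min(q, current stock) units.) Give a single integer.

Processing events:
Start: stock = 22
  Event 1 (sale 13): sell min(13,22)=13. stock: 22 - 13 = 9. total_sold = 13
  Event 2 (sale 25): sell min(25,9)=9. stock: 9 - 9 = 0. total_sold = 22
  Event 3 (return 6): 0 + 6 = 6
  Event 4 (restock 16): 6 + 16 = 22
  Event 5 (sale 10): sell min(10,22)=10. stock: 22 - 10 = 12. total_sold = 32
  Event 6 (sale 18): sell min(18,12)=12. stock: 12 - 12 = 0. total_sold = 44
  Event 7 (sale 11): sell min(11,0)=0. stock: 0 - 0 = 0. total_sold = 44
  Event 8 (sale 13): sell min(13,0)=0. stock: 0 - 0 = 0. total_sold = 44
  Event 9 (sale 25): sell min(25,0)=0. stock: 0 - 0 = 0. total_sold = 44
Final: stock = 0, total_sold = 44

Answer: 44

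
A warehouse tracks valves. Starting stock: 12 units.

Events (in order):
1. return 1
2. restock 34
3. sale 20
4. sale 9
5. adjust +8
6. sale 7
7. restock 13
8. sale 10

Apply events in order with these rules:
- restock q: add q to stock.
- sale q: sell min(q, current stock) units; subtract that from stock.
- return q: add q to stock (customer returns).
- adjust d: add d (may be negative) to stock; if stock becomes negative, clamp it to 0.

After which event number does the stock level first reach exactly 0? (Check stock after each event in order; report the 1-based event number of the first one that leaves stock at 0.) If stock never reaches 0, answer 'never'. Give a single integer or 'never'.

Processing events:
Start: stock = 12
  Event 1 (return 1): 12 + 1 = 13
  Event 2 (restock 34): 13 + 34 = 47
  Event 3 (sale 20): sell min(20,47)=20. stock: 47 - 20 = 27. total_sold = 20
  Event 4 (sale 9): sell min(9,27)=9. stock: 27 - 9 = 18. total_sold = 29
  Event 5 (adjust +8): 18 + 8 = 26
  Event 6 (sale 7): sell min(7,26)=7. stock: 26 - 7 = 19. total_sold = 36
  Event 7 (restock 13): 19 + 13 = 32
  Event 8 (sale 10): sell min(10,32)=10. stock: 32 - 10 = 22. total_sold = 46
Final: stock = 22, total_sold = 46

Stock never reaches 0.

Answer: never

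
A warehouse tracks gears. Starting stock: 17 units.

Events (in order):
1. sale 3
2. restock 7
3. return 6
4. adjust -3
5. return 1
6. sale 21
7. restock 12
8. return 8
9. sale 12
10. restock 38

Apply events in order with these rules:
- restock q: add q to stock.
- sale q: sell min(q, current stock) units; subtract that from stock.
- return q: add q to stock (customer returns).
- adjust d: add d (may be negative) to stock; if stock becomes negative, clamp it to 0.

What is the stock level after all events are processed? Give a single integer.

Processing events:
Start: stock = 17
  Event 1 (sale 3): sell min(3,17)=3. stock: 17 - 3 = 14. total_sold = 3
  Event 2 (restock 7): 14 + 7 = 21
  Event 3 (return 6): 21 + 6 = 27
  Event 4 (adjust -3): 27 + -3 = 24
  Event 5 (return 1): 24 + 1 = 25
  Event 6 (sale 21): sell min(21,25)=21. stock: 25 - 21 = 4. total_sold = 24
  Event 7 (restock 12): 4 + 12 = 16
  Event 8 (return 8): 16 + 8 = 24
  Event 9 (sale 12): sell min(12,24)=12. stock: 24 - 12 = 12. total_sold = 36
  Event 10 (restock 38): 12 + 38 = 50
Final: stock = 50, total_sold = 36

Answer: 50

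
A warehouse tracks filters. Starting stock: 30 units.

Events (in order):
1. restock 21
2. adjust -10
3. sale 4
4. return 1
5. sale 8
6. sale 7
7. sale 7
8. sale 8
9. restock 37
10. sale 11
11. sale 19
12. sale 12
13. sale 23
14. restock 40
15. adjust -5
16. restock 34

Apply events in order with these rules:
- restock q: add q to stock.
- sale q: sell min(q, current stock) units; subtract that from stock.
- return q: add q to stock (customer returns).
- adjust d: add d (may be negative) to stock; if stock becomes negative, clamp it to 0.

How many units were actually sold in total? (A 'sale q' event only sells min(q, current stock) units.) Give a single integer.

Answer: 79

Derivation:
Processing events:
Start: stock = 30
  Event 1 (restock 21): 30 + 21 = 51
  Event 2 (adjust -10): 51 + -10 = 41
  Event 3 (sale 4): sell min(4,41)=4. stock: 41 - 4 = 37. total_sold = 4
  Event 4 (return 1): 37 + 1 = 38
  Event 5 (sale 8): sell min(8,38)=8. stock: 38 - 8 = 30. total_sold = 12
  Event 6 (sale 7): sell min(7,30)=7. stock: 30 - 7 = 23. total_sold = 19
  Event 7 (sale 7): sell min(7,23)=7. stock: 23 - 7 = 16. total_sold = 26
  Event 8 (sale 8): sell min(8,16)=8. stock: 16 - 8 = 8. total_sold = 34
  Event 9 (restock 37): 8 + 37 = 45
  Event 10 (sale 11): sell min(11,45)=11. stock: 45 - 11 = 34. total_sold = 45
  Event 11 (sale 19): sell min(19,34)=19. stock: 34 - 19 = 15. total_sold = 64
  Event 12 (sale 12): sell min(12,15)=12. stock: 15 - 12 = 3. total_sold = 76
  Event 13 (sale 23): sell min(23,3)=3. stock: 3 - 3 = 0. total_sold = 79
  Event 14 (restock 40): 0 + 40 = 40
  Event 15 (adjust -5): 40 + -5 = 35
  Event 16 (restock 34): 35 + 34 = 69
Final: stock = 69, total_sold = 79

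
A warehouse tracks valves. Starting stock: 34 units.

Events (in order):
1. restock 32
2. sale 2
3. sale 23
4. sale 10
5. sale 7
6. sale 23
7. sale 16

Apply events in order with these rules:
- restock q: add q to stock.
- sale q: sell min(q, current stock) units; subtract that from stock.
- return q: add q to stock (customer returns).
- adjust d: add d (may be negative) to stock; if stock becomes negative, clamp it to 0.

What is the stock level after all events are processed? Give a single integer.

Answer: 0

Derivation:
Processing events:
Start: stock = 34
  Event 1 (restock 32): 34 + 32 = 66
  Event 2 (sale 2): sell min(2,66)=2. stock: 66 - 2 = 64. total_sold = 2
  Event 3 (sale 23): sell min(23,64)=23. stock: 64 - 23 = 41. total_sold = 25
  Event 4 (sale 10): sell min(10,41)=10. stock: 41 - 10 = 31. total_sold = 35
  Event 5 (sale 7): sell min(7,31)=7. stock: 31 - 7 = 24. total_sold = 42
  Event 6 (sale 23): sell min(23,24)=23. stock: 24 - 23 = 1. total_sold = 65
  Event 7 (sale 16): sell min(16,1)=1. stock: 1 - 1 = 0. total_sold = 66
Final: stock = 0, total_sold = 66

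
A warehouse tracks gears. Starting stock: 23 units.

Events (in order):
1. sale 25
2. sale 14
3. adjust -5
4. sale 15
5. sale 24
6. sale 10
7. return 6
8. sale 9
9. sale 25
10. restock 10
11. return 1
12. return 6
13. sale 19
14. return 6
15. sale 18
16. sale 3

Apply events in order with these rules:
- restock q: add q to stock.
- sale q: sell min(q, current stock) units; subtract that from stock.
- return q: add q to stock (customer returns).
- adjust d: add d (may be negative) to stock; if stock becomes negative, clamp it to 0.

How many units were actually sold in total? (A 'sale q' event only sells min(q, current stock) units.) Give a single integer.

Processing events:
Start: stock = 23
  Event 1 (sale 25): sell min(25,23)=23. stock: 23 - 23 = 0. total_sold = 23
  Event 2 (sale 14): sell min(14,0)=0. stock: 0 - 0 = 0. total_sold = 23
  Event 3 (adjust -5): 0 + -5 = 0 (clamped to 0)
  Event 4 (sale 15): sell min(15,0)=0. stock: 0 - 0 = 0. total_sold = 23
  Event 5 (sale 24): sell min(24,0)=0. stock: 0 - 0 = 0. total_sold = 23
  Event 6 (sale 10): sell min(10,0)=0. stock: 0 - 0 = 0. total_sold = 23
  Event 7 (return 6): 0 + 6 = 6
  Event 8 (sale 9): sell min(9,6)=6. stock: 6 - 6 = 0. total_sold = 29
  Event 9 (sale 25): sell min(25,0)=0. stock: 0 - 0 = 0. total_sold = 29
  Event 10 (restock 10): 0 + 10 = 10
  Event 11 (return 1): 10 + 1 = 11
  Event 12 (return 6): 11 + 6 = 17
  Event 13 (sale 19): sell min(19,17)=17. stock: 17 - 17 = 0. total_sold = 46
  Event 14 (return 6): 0 + 6 = 6
  Event 15 (sale 18): sell min(18,6)=6. stock: 6 - 6 = 0. total_sold = 52
  Event 16 (sale 3): sell min(3,0)=0. stock: 0 - 0 = 0. total_sold = 52
Final: stock = 0, total_sold = 52

Answer: 52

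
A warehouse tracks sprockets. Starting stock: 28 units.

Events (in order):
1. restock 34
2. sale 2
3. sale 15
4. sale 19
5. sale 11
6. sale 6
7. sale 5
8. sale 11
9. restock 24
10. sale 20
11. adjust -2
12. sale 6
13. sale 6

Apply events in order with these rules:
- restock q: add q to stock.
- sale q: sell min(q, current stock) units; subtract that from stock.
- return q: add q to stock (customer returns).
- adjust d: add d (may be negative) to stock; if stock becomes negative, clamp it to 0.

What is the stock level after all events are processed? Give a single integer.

Processing events:
Start: stock = 28
  Event 1 (restock 34): 28 + 34 = 62
  Event 2 (sale 2): sell min(2,62)=2. stock: 62 - 2 = 60. total_sold = 2
  Event 3 (sale 15): sell min(15,60)=15. stock: 60 - 15 = 45. total_sold = 17
  Event 4 (sale 19): sell min(19,45)=19. stock: 45 - 19 = 26. total_sold = 36
  Event 5 (sale 11): sell min(11,26)=11. stock: 26 - 11 = 15. total_sold = 47
  Event 6 (sale 6): sell min(6,15)=6. stock: 15 - 6 = 9. total_sold = 53
  Event 7 (sale 5): sell min(5,9)=5. stock: 9 - 5 = 4. total_sold = 58
  Event 8 (sale 11): sell min(11,4)=4. stock: 4 - 4 = 0. total_sold = 62
  Event 9 (restock 24): 0 + 24 = 24
  Event 10 (sale 20): sell min(20,24)=20. stock: 24 - 20 = 4. total_sold = 82
  Event 11 (adjust -2): 4 + -2 = 2
  Event 12 (sale 6): sell min(6,2)=2. stock: 2 - 2 = 0. total_sold = 84
  Event 13 (sale 6): sell min(6,0)=0. stock: 0 - 0 = 0. total_sold = 84
Final: stock = 0, total_sold = 84

Answer: 0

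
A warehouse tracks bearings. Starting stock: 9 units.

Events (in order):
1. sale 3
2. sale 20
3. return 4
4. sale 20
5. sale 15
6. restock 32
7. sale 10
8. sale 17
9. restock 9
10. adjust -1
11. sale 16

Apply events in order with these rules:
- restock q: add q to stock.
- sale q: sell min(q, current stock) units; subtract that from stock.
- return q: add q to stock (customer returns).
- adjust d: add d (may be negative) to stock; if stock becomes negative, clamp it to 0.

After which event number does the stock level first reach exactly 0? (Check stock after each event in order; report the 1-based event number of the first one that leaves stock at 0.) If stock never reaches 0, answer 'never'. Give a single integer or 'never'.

Processing events:
Start: stock = 9
  Event 1 (sale 3): sell min(3,9)=3. stock: 9 - 3 = 6. total_sold = 3
  Event 2 (sale 20): sell min(20,6)=6. stock: 6 - 6 = 0. total_sold = 9
  Event 3 (return 4): 0 + 4 = 4
  Event 4 (sale 20): sell min(20,4)=4. stock: 4 - 4 = 0. total_sold = 13
  Event 5 (sale 15): sell min(15,0)=0. stock: 0 - 0 = 0. total_sold = 13
  Event 6 (restock 32): 0 + 32 = 32
  Event 7 (sale 10): sell min(10,32)=10. stock: 32 - 10 = 22. total_sold = 23
  Event 8 (sale 17): sell min(17,22)=17. stock: 22 - 17 = 5. total_sold = 40
  Event 9 (restock 9): 5 + 9 = 14
  Event 10 (adjust -1): 14 + -1 = 13
  Event 11 (sale 16): sell min(16,13)=13. stock: 13 - 13 = 0. total_sold = 53
Final: stock = 0, total_sold = 53

First zero at event 2.

Answer: 2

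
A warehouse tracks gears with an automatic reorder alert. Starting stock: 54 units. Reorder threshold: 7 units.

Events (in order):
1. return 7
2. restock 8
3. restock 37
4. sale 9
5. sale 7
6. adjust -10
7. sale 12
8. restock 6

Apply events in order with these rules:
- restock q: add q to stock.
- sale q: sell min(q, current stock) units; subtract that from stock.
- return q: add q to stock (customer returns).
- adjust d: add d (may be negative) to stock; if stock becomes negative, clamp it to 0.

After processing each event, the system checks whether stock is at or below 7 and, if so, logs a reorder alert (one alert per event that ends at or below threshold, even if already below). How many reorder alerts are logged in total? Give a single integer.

Processing events:
Start: stock = 54
  Event 1 (return 7): 54 + 7 = 61
  Event 2 (restock 8): 61 + 8 = 69
  Event 3 (restock 37): 69 + 37 = 106
  Event 4 (sale 9): sell min(9,106)=9. stock: 106 - 9 = 97. total_sold = 9
  Event 5 (sale 7): sell min(7,97)=7. stock: 97 - 7 = 90. total_sold = 16
  Event 6 (adjust -10): 90 + -10 = 80
  Event 7 (sale 12): sell min(12,80)=12. stock: 80 - 12 = 68. total_sold = 28
  Event 8 (restock 6): 68 + 6 = 74
Final: stock = 74, total_sold = 28

Checking against threshold 7:
  After event 1: stock=61 > 7
  After event 2: stock=69 > 7
  After event 3: stock=106 > 7
  After event 4: stock=97 > 7
  After event 5: stock=90 > 7
  After event 6: stock=80 > 7
  After event 7: stock=68 > 7
  After event 8: stock=74 > 7
Alert events: []. Count = 0

Answer: 0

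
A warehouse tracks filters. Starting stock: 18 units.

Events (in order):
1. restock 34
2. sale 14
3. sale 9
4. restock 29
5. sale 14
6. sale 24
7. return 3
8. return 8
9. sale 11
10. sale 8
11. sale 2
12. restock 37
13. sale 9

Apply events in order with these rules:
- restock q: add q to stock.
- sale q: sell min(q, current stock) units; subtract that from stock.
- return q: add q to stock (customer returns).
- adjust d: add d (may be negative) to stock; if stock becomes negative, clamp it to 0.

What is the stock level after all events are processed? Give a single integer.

Answer: 38

Derivation:
Processing events:
Start: stock = 18
  Event 1 (restock 34): 18 + 34 = 52
  Event 2 (sale 14): sell min(14,52)=14. stock: 52 - 14 = 38. total_sold = 14
  Event 3 (sale 9): sell min(9,38)=9. stock: 38 - 9 = 29. total_sold = 23
  Event 4 (restock 29): 29 + 29 = 58
  Event 5 (sale 14): sell min(14,58)=14. stock: 58 - 14 = 44. total_sold = 37
  Event 6 (sale 24): sell min(24,44)=24. stock: 44 - 24 = 20. total_sold = 61
  Event 7 (return 3): 20 + 3 = 23
  Event 8 (return 8): 23 + 8 = 31
  Event 9 (sale 11): sell min(11,31)=11. stock: 31 - 11 = 20. total_sold = 72
  Event 10 (sale 8): sell min(8,20)=8. stock: 20 - 8 = 12. total_sold = 80
  Event 11 (sale 2): sell min(2,12)=2. stock: 12 - 2 = 10. total_sold = 82
  Event 12 (restock 37): 10 + 37 = 47
  Event 13 (sale 9): sell min(9,47)=9. stock: 47 - 9 = 38. total_sold = 91
Final: stock = 38, total_sold = 91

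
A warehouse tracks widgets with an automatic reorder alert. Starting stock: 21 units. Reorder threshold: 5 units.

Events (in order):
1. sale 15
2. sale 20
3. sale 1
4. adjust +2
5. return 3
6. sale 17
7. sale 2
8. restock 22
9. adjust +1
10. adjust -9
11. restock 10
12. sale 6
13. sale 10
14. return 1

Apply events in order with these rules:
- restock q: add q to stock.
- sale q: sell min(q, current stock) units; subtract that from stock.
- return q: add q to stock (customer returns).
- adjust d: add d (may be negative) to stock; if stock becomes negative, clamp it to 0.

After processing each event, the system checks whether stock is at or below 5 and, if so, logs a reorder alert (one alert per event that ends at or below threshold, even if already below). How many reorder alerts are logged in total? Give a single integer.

Processing events:
Start: stock = 21
  Event 1 (sale 15): sell min(15,21)=15. stock: 21 - 15 = 6. total_sold = 15
  Event 2 (sale 20): sell min(20,6)=6. stock: 6 - 6 = 0. total_sold = 21
  Event 3 (sale 1): sell min(1,0)=0. stock: 0 - 0 = 0. total_sold = 21
  Event 4 (adjust +2): 0 + 2 = 2
  Event 5 (return 3): 2 + 3 = 5
  Event 6 (sale 17): sell min(17,5)=5. stock: 5 - 5 = 0. total_sold = 26
  Event 7 (sale 2): sell min(2,0)=0. stock: 0 - 0 = 0. total_sold = 26
  Event 8 (restock 22): 0 + 22 = 22
  Event 9 (adjust +1): 22 + 1 = 23
  Event 10 (adjust -9): 23 + -9 = 14
  Event 11 (restock 10): 14 + 10 = 24
  Event 12 (sale 6): sell min(6,24)=6. stock: 24 - 6 = 18. total_sold = 32
  Event 13 (sale 10): sell min(10,18)=10. stock: 18 - 10 = 8. total_sold = 42
  Event 14 (return 1): 8 + 1 = 9
Final: stock = 9, total_sold = 42

Checking against threshold 5:
  After event 1: stock=6 > 5
  After event 2: stock=0 <= 5 -> ALERT
  After event 3: stock=0 <= 5 -> ALERT
  After event 4: stock=2 <= 5 -> ALERT
  After event 5: stock=5 <= 5 -> ALERT
  After event 6: stock=0 <= 5 -> ALERT
  After event 7: stock=0 <= 5 -> ALERT
  After event 8: stock=22 > 5
  After event 9: stock=23 > 5
  After event 10: stock=14 > 5
  After event 11: stock=24 > 5
  After event 12: stock=18 > 5
  After event 13: stock=8 > 5
  After event 14: stock=9 > 5
Alert events: [2, 3, 4, 5, 6, 7]. Count = 6

Answer: 6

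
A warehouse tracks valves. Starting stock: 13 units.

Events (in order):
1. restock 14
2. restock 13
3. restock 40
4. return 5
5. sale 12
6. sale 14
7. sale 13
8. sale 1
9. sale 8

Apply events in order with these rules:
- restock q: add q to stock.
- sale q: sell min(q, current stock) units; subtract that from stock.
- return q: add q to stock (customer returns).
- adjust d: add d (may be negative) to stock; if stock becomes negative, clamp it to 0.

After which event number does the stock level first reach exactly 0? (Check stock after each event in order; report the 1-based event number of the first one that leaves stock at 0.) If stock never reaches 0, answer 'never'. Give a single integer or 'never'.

Answer: never

Derivation:
Processing events:
Start: stock = 13
  Event 1 (restock 14): 13 + 14 = 27
  Event 2 (restock 13): 27 + 13 = 40
  Event 3 (restock 40): 40 + 40 = 80
  Event 4 (return 5): 80 + 5 = 85
  Event 5 (sale 12): sell min(12,85)=12. stock: 85 - 12 = 73. total_sold = 12
  Event 6 (sale 14): sell min(14,73)=14. stock: 73 - 14 = 59. total_sold = 26
  Event 7 (sale 13): sell min(13,59)=13. stock: 59 - 13 = 46. total_sold = 39
  Event 8 (sale 1): sell min(1,46)=1. stock: 46 - 1 = 45. total_sold = 40
  Event 9 (sale 8): sell min(8,45)=8. stock: 45 - 8 = 37. total_sold = 48
Final: stock = 37, total_sold = 48

Stock never reaches 0.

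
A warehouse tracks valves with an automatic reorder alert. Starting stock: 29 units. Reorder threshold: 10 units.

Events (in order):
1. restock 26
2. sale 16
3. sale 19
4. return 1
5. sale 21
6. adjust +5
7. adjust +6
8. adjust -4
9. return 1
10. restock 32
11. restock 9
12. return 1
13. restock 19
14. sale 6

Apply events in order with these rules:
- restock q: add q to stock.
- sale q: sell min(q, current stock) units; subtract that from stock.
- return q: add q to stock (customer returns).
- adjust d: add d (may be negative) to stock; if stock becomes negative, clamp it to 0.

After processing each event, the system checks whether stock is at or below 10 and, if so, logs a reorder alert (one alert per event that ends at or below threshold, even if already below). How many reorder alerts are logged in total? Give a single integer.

Answer: 4

Derivation:
Processing events:
Start: stock = 29
  Event 1 (restock 26): 29 + 26 = 55
  Event 2 (sale 16): sell min(16,55)=16. stock: 55 - 16 = 39. total_sold = 16
  Event 3 (sale 19): sell min(19,39)=19. stock: 39 - 19 = 20. total_sold = 35
  Event 4 (return 1): 20 + 1 = 21
  Event 5 (sale 21): sell min(21,21)=21. stock: 21 - 21 = 0. total_sold = 56
  Event 6 (adjust +5): 0 + 5 = 5
  Event 7 (adjust +6): 5 + 6 = 11
  Event 8 (adjust -4): 11 + -4 = 7
  Event 9 (return 1): 7 + 1 = 8
  Event 10 (restock 32): 8 + 32 = 40
  Event 11 (restock 9): 40 + 9 = 49
  Event 12 (return 1): 49 + 1 = 50
  Event 13 (restock 19): 50 + 19 = 69
  Event 14 (sale 6): sell min(6,69)=6. stock: 69 - 6 = 63. total_sold = 62
Final: stock = 63, total_sold = 62

Checking against threshold 10:
  After event 1: stock=55 > 10
  After event 2: stock=39 > 10
  After event 3: stock=20 > 10
  After event 4: stock=21 > 10
  After event 5: stock=0 <= 10 -> ALERT
  After event 6: stock=5 <= 10 -> ALERT
  After event 7: stock=11 > 10
  After event 8: stock=7 <= 10 -> ALERT
  After event 9: stock=8 <= 10 -> ALERT
  After event 10: stock=40 > 10
  After event 11: stock=49 > 10
  After event 12: stock=50 > 10
  After event 13: stock=69 > 10
  After event 14: stock=63 > 10
Alert events: [5, 6, 8, 9]. Count = 4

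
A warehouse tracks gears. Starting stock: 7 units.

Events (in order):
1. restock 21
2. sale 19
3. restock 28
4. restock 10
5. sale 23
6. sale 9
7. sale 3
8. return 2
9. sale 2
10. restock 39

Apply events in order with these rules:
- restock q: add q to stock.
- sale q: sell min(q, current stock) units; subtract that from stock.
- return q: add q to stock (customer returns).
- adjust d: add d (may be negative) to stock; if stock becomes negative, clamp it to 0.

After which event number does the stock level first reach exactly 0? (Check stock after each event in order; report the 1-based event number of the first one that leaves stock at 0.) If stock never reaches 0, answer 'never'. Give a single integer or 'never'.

Answer: never

Derivation:
Processing events:
Start: stock = 7
  Event 1 (restock 21): 7 + 21 = 28
  Event 2 (sale 19): sell min(19,28)=19. stock: 28 - 19 = 9. total_sold = 19
  Event 3 (restock 28): 9 + 28 = 37
  Event 4 (restock 10): 37 + 10 = 47
  Event 5 (sale 23): sell min(23,47)=23. stock: 47 - 23 = 24. total_sold = 42
  Event 6 (sale 9): sell min(9,24)=9. stock: 24 - 9 = 15. total_sold = 51
  Event 7 (sale 3): sell min(3,15)=3. stock: 15 - 3 = 12. total_sold = 54
  Event 8 (return 2): 12 + 2 = 14
  Event 9 (sale 2): sell min(2,14)=2. stock: 14 - 2 = 12. total_sold = 56
  Event 10 (restock 39): 12 + 39 = 51
Final: stock = 51, total_sold = 56

Stock never reaches 0.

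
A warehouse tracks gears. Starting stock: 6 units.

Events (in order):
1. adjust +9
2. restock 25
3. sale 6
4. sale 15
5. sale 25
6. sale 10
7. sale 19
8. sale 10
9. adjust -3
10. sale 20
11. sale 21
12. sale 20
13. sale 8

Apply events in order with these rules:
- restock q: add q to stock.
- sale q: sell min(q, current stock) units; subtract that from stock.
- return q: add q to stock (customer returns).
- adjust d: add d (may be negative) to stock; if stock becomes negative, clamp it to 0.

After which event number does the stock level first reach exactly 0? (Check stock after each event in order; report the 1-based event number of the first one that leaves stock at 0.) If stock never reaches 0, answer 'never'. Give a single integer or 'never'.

Answer: 5

Derivation:
Processing events:
Start: stock = 6
  Event 1 (adjust +9): 6 + 9 = 15
  Event 2 (restock 25): 15 + 25 = 40
  Event 3 (sale 6): sell min(6,40)=6. stock: 40 - 6 = 34. total_sold = 6
  Event 4 (sale 15): sell min(15,34)=15. stock: 34 - 15 = 19. total_sold = 21
  Event 5 (sale 25): sell min(25,19)=19. stock: 19 - 19 = 0. total_sold = 40
  Event 6 (sale 10): sell min(10,0)=0. stock: 0 - 0 = 0. total_sold = 40
  Event 7 (sale 19): sell min(19,0)=0. stock: 0 - 0 = 0. total_sold = 40
  Event 8 (sale 10): sell min(10,0)=0. stock: 0 - 0 = 0. total_sold = 40
  Event 9 (adjust -3): 0 + -3 = 0 (clamped to 0)
  Event 10 (sale 20): sell min(20,0)=0. stock: 0 - 0 = 0. total_sold = 40
  Event 11 (sale 21): sell min(21,0)=0. stock: 0 - 0 = 0. total_sold = 40
  Event 12 (sale 20): sell min(20,0)=0. stock: 0 - 0 = 0. total_sold = 40
  Event 13 (sale 8): sell min(8,0)=0. stock: 0 - 0 = 0. total_sold = 40
Final: stock = 0, total_sold = 40

First zero at event 5.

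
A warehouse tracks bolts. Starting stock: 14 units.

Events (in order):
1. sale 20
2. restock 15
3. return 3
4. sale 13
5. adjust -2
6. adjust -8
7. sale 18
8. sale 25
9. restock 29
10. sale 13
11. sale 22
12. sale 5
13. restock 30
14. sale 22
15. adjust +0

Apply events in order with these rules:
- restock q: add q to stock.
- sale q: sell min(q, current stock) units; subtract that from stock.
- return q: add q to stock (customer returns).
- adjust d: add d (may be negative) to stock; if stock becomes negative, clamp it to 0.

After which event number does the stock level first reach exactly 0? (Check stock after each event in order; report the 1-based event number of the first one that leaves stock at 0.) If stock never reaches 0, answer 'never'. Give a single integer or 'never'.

Answer: 1

Derivation:
Processing events:
Start: stock = 14
  Event 1 (sale 20): sell min(20,14)=14. stock: 14 - 14 = 0. total_sold = 14
  Event 2 (restock 15): 0 + 15 = 15
  Event 3 (return 3): 15 + 3 = 18
  Event 4 (sale 13): sell min(13,18)=13. stock: 18 - 13 = 5. total_sold = 27
  Event 5 (adjust -2): 5 + -2 = 3
  Event 6 (adjust -8): 3 + -8 = 0 (clamped to 0)
  Event 7 (sale 18): sell min(18,0)=0. stock: 0 - 0 = 0. total_sold = 27
  Event 8 (sale 25): sell min(25,0)=0. stock: 0 - 0 = 0. total_sold = 27
  Event 9 (restock 29): 0 + 29 = 29
  Event 10 (sale 13): sell min(13,29)=13. stock: 29 - 13 = 16. total_sold = 40
  Event 11 (sale 22): sell min(22,16)=16. stock: 16 - 16 = 0. total_sold = 56
  Event 12 (sale 5): sell min(5,0)=0. stock: 0 - 0 = 0. total_sold = 56
  Event 13 (restock 30): 0 + 30 = 30
  Event 14 (sale 22): sell min(22,30)=22. stock: 30 - 22 = 8. total_sold = 78
  Event 15 (adjust +0): 8 + 0 = 8
Final: stock = 8, total_sold = 78

First zero at event 1.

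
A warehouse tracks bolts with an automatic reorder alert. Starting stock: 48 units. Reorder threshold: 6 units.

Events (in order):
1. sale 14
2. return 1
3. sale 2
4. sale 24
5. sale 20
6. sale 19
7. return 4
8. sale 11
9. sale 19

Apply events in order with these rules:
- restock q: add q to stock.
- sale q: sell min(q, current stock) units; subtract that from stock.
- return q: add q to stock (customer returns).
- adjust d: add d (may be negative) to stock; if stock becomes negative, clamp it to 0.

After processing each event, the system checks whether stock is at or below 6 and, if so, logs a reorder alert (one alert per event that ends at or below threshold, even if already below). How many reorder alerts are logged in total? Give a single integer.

Answer: 5

Derivation:
Processing events:
Start: stock = 48
  Event 1 (sale 14): sell min(14,48)=14. stock: 48 - 14 = 34. total_sold = 14
  Event 2 (return 1): 34 + 1 = 35
  Event 3 (sale 2): sell min(2,35)=2. stock: 35 - 2 = 33. total_sold = 16
  Event 4 (sale 24): sell min(24,33)=24. stock: 33 - 24 = 9. total_sold = 40
  Event 5 (sale 20): sell min(20,9)=9. stock: 9 - 9 = 0. total_sold = 49
  Event 6 (sale 19): sell min(19,0)=0. stock: 0 - 0 = 0. total_sold = 49
  Event 7 (return 4): 0 + 4 = 4
  Event 8 (sale 11): sell min(11,4)=4. stock: 4 - 4 = 0. total_sold = 53
  Event 9 (sale 19): sell min(19,0)=0. stock: 0 - 0 = 0. total_sold = 53
Final: stock = 0, total_sold = 53

Checking against threshold 6:
  After event 1: stock=34 > 6
  After event 2: stock=35 > 6
  After event 3: stock=33 > 6
  After event 4: stock=9 > 6
  After event 5: stock=0 <= 6 -> ALERT
  After event 6: stock=0 <= 6 -> ALERT
  After event 7: stock=4 <= 6 -> ALERT
  After event 8: stock=0 <= 6 -> ALERT
  After event 9: stock=0 <= 6 -> ALERT
Alert events: [5, 6, 7, 8, 9]. Count = 5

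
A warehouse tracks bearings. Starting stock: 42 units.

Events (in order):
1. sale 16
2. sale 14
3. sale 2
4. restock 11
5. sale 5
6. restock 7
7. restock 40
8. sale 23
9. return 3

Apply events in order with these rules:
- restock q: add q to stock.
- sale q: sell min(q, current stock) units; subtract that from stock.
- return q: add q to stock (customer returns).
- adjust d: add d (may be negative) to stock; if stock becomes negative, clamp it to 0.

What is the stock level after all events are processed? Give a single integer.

Answer: 43

Derivation:
Processing events:
Start: stock = 42
  Event 1 (sale 16): sell min(16,42)=16. stock: 42 - 16 = 26. total_sold = 16
  Event 2 (sale 14): sell min(14,26)=14. stock: 26 - 14 = 12. total_sold = 30
  Event 3 (sale 2): sell min(2,12)=2. stock: 12 - 2 = 10. total_sold = 32
  Event 4 (restock 11): 10 + 11 = 21
  Event 5 (sale 5): sell min(5,21)=5. stock: 21 - 5 = 16. total_sold = 37
  Event 6 (restock 7): 16 + 7 = 23
  Event 7 (restock 40): 23 + 40 = 63
  Event 8 (sale 23): sell min(23,63)=23. stock: 63 - 23 = 40. total_sold = 60
  Event 9 (return 3): 40 + 3 = 43
Final: stock = 43, total_sold = 60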